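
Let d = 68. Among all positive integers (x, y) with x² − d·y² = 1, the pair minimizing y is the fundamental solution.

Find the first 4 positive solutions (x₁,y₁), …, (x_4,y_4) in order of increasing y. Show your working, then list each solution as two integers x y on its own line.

33 4
2177 264
143649 17420
9478657 1149456

d=68: √d = [8; 4,16] (ℓ=2, even), read p_1/q_1
k=0  a_k=8  p_k/q_k = 8/1
k=1  a_k=4  p_k/q_k = 33/4
(x₁, y₁) = (33, 4);  33² − 68·4² = 1 ✓
k=2:  x_2 = 33·33+68·4·4 = 2177,  y_2 = 33·4+4·33 = 264
k=3:  x_3 = 33·2177+68·4·264 = 143649,  y_3 = 33·264+4·2177 = 17420
k=4:  x_4 = 33·143649+68·4·17420 = 9478657,  y_4 = 33·17420+4·143649 = 1149456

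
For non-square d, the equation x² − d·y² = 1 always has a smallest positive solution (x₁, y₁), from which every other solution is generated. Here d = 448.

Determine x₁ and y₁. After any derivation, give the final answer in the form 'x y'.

√448 → a₀=21, period (6,42); ℓ=2 even so k=1
i=0: a=21 ⇒ p=21, q=1
i=1: a=6 ⇒ p=127, q=6
fundamental: x₁=127, y₁=6  (since 16129 − 448·36 = 1)

127 6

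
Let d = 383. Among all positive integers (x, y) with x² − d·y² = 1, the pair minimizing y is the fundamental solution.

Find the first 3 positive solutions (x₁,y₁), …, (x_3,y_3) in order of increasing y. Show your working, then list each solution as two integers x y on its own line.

d=383: √d = [19; 1,1,3,19,3,1,1,38] (ℓ=8, even), read p_7/q_7
a_0=19:  p_0=19·1+0=19,  q_0=19·0+1=1
…
a_4=19:  p_4=19·137+39=2642,  q_4=19·7+2=135
…
a_6=1:  p_6=1·8063+2642=10705,  q_6=1·412+135=547
a_7=1:  p_7=1·10705+8063=18768,  q_7=1·547+412=959
→ (18768, 959).  Check: 18768²=352237824, 383·959²=352237823, difference 1.
(18768+959√383)^2 = 704475647 + 35997024√383
(18768+959√383)^3 = 26443197867024 + 1351184291905√383

18768 959
704475647 35997024
26443197867024 1351184291905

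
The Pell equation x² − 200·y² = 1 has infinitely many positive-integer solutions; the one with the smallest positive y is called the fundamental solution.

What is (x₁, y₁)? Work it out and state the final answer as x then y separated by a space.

99 7

√200 → a₀=14, period (7,28); ℓ=2 even so k=1
step 0: (14, 1)  from 14·(1,0) + (0,1)
step 1: (99, 7)  from 7·(14,1) + (1,0)
fundamental: x₁=99, y₁=7  (since 9801 − 200·49 = 1)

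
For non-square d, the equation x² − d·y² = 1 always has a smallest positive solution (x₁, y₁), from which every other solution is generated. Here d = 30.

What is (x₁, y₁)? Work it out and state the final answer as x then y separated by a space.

11 2

[5; 2,10] for √30; ℓ=2 ⇒ convergent index 1
i=0: a=5 ⇒ p=5, q=1
i=1: a=2 ⇒ p=11, q=2
(x₁, y₁) = (11, 2);  11² − 30·2² = 1 ✓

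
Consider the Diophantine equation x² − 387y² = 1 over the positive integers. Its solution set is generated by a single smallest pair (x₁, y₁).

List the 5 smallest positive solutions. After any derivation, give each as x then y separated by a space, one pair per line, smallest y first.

d=387: √d = [19; 1,2,19,2,1,38] (ℓ=6, even), read p_5/q_5
step 0: (19, 1)  from 19·(1,0) + (0,1)
step 1: (20, 1)  from 1·(19,1) + (1,0)
step 2: (59, 3)  from 2·(20,1) + (19,1)
step 3: (1141, 58)  from 19·(59,3) + (20,1)
step 4: (2341, 119)  from 2·(1141,58) + (59,3)
step 5: (3482, 177)  from 1·(2341,119) + (1141,58)
→ (3482, 177).  Check: 3482²=12124324, 387·177²=12124323, difference 1.
n=2: (3482,177)∘(3482,177) = (3482·3482+387·177·177, 3482·177+177·3482) = (24248647,1232628)
n=3: (24248647,1232628)∘(3482,177) = (3482·24248647+387·177·1232628, 3482·1232628+177·24248647) = (168867574226,8584021215)
n=4: (168867574226,8584021215)∘(3482,177) = (3482·168867574226+387·177·8584021215, 3482·8584021215+177·168867574226) = (1175993762661217,59779122508632)
n=5: (1175993762661217,59779122508632)∘(3482,177) = (3482·1175993762661217+387·177·59779122508632, 3482·59779122508632+177·1175993762661217) = (8189620394305140962,416301800566092033)

3482 177
24248647 1232628
168867574226 8584021215
1175993762661217 59779122508632
8189620394305140962 416301800566092033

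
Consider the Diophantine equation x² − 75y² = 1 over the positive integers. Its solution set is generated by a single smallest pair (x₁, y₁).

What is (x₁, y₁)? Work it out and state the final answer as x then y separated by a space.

26 3

√75 = [8; 1,1,1,16, …], period ℓ=4 (even) → k=3
i=0: a=8 ⇒ p=8, q=1
…
i=2: a=1 ⇒ p=17, q=2
i=3: a=1 ⇒ p=26, q=3
fundamental: x₁=26, y₁=3  (since 676 − 75·9 = 1)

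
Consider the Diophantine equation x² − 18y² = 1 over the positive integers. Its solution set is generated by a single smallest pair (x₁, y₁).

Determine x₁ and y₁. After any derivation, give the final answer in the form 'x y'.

d=18: √d = [4; 4,8] (ℓ=2, even), read p_1/q_1
step 0: (4, 1)  from 4·(1,0) + (0,1)
step 1: (17, 4)  from 4·(4,1) + (1,0)
fundamental: x₁=17, y₁=4  (since 289 − 18·16 = 1)

17 4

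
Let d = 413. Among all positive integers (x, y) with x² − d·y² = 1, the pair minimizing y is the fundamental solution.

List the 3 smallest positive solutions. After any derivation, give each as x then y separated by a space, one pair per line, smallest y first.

113399 5580
25718666401 1265532840
5832942102300599 287020317040740

√413 → a₀=20, period (3,9,1,4,1,9,3,40); ℓ=8 even so k=7
step 0: (20, 1)  from 20·(1,0) + (0,1)
step 1: (61, 3)  from 3·(20,1) + (1,0)
…
step 3: (630, 31)  from 1·(569,28) + (61,3)
…
step 5: (3719, 183)  from 1·(3089,152) + (630,31)
step 6: (36560, 1799)  from 9·(3719,183) + (3089,152)
step 7: (113399, 5580)  from 3·(36560,1799) + (3719,183)
→ (113399, 5580).  Check: 113399²=12859333201, 413·5580²=12859333200, difference 1.
n=2: (113399,5580)∘(113399,5580) = (113399·113399+413·5580·5580, 113399·5580+5580·113399) = (25718666401,1265532840)
n=3: (25718666401,1265532840)∘(113399,5580) = (113399·25718666401+413·5580·1265532840, 113399·1265532840+5580·25718666401) = (5832942102300599,287020317040740)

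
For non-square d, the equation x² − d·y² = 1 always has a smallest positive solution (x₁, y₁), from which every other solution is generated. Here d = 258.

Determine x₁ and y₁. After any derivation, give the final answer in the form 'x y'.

257 16

√258 = [16; 16,32, …], period ℓ=2 (even) → k=1
a_0=16:  p_0=16·1+0=16,  q_0=16·0+1=1
a_1=16:  p_1=16·16+1=257,  q_1=16·1+0=16
fundamental: x₁=257, y₁=16  (since 66049 − 258·256 = 1)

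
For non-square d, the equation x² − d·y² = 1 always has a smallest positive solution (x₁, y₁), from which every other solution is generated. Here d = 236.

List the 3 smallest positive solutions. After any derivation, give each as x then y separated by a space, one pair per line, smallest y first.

561799 36570
631236232801 41089978860
709255768702176199 46168618067101710

[15; 2,1,3,5,1,6,1,5,3,1,2,30] for √236; ℓ=12 ⇒ convergent index 11
i=0: a=15 ⇒ p=15, q=1
…
i=2: a=1 ⇒ p=46, q=3
…
i=5: a=1 ⇒ p=1060, q=69
…
i=8: a=5 ⇒ p=48806, q=3177
i=9: a=3 ⇒ p=154729, q=10072
i=10: a=1 ⇒ p=203535, q=13249
i=11: a=2 ⇒ p=561799, q=36570
(x₁, y₁) = (561799, 36570);  561799² − 236·36570² = 1 ✓
(561799+36570√236)^2 = 631236232801 + 41089978860√236
(561799+36570√236)^3 = 709255768702176199 + 46168618067101710√236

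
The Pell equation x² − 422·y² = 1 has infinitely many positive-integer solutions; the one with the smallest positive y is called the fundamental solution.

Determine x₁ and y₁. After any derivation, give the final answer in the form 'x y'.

7022501 341850

[20; 1,1,5,2,1,…,1,1,40] for √422; ℓ=14 ⇒ convergent index 13
step 0: (20, 1)  from 20·(1,0) + (0,1)
step 1: (21, 1)  from 1·(20,1) + (1,0)
step 2: (41, 2)  from 1·(21,1) + (20,1)
…
step 4: (493, 24)  from 2·(226,11) + (41,2)
…
step 6: (2650, 129)  from 3·(719,35) + (493,24)
…
step 8: (163807, 7974)  from 3·(53719,2615) + (2650,129)
…
step 10: (598859, 29152)  from 2·(217526,10589) + (163807,7974)
…
step 12: (3810680, 185501)  from 1·(3211821,156349) + (598859,29152)
step 13: (7022501, 341850)  from 1·(3810680,185501) + (3211821,156349)
fundamental: x₁=7022501, y₁=341850  (since 49315520295001 − 422·116861422500 = 1)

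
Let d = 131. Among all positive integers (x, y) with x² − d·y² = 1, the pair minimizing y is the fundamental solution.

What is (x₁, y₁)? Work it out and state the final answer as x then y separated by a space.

10610 927

√131 → a₀=11, period (2,4,11,4,2,22); ℓ=6 even so k=5
k=0  a_k=11  p_k/q_k = 11/1
k=1  a_k=2  p_k/q_k = 23/2
…
k=4  a_k=4  p_k/q_k = 4727/413
k=5  a_k=2  p_k/q_k = 10610/927
fundamental: x₁=10610, y₁=927  (since 112572100 − 131·859329 = 1)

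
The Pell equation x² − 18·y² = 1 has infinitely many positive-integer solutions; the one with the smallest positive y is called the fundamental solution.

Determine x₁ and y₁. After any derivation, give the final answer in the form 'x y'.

√18 = [4; 4,8, …], period ℓ=2 (even) → k=1
i=0: a=4 ⇒ p=4, q=1
i=1: a=4 ⇒ p=17, q=4
fundamental: x₁=17, y₁=4  (since 289 − 18·16 = 1)

17 4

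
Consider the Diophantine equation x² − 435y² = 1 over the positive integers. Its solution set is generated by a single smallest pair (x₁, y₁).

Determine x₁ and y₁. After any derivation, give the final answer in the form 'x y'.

146 7

d=435: √d = [20; 1,5,1,40] (ℓ=4, even), read p_3/q_3
k=0  a_k=20  p_k/q_k = 20/1
k=1  a_k=1  p_k/q_k = 21/1
k=2  a_k=5  p_k/q_k = 125/6
k=3  a_k=1  p_k/q_k = 146/7
(x₁, y₁) = (146, 7);  146² − 435·7² = 1 ✓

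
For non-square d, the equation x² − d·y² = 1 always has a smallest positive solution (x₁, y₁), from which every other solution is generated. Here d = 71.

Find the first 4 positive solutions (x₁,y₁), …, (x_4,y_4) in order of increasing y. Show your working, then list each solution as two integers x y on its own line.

3480 413
24220799 2874480
168576757560 20006380387
1173294208396801 139244404619040

√71 = [8; 2,2,1,7,1,2,2,16, …], period ℓ=8 (even) → k=7
step 0: (8, 1)  from 8·(1,0) + (0,1)
step 1: (17, 2)  from 2·(8,1) + (1,0)
step 2: (42, 5)  from 2·(17,2) + (8,1)
step 3: (59, 7)  from 1·(42,5) + (17,2)
…
step 5: (514, 61)  from 1·(455,54) + (59,7)
step 6: (1483, 176)  from 2·(514,61) + (455,54)
step 7: (3480, 413)  from 2·(1483,176) + (514,61)
fundamental: x₁=3480, y₁=413  (since 12110400 − 71·170569 = 1)
k=2:  x_2 = 3480·3480+71·413·413 = 24220799,  y_2 = 3480·413+413·3480 = 2874480
k=3:  x_3 = 3480·24220799+71·413·2874480 = 168576757560,  y_3 = 3480·2874480+413·24220799 = 20006380387
k=4:  x_4 = 3480·168576757560+71·413·20006380387 = 1173294208396801,  y_4 = 3480·20006380387+413·168576757560 = 139244404619040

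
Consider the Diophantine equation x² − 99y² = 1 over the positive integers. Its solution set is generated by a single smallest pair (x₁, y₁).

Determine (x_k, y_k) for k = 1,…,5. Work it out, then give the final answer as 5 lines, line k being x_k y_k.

10 1
199 20
3970 399
79201 7960
1580050 158801

[9; 1,18] for √99; ℓ=2 ⇒ convergent index 1
i=0: a=9 ⇒ p=9, q=1
i=1: a=1 ⇒ p=10, q=1
→ (10, 1).  Check: 10²=100, 99·1²=99, difference 1.
(x_2, y_2) = (10·10 + 99·1·1, 10·1 + 1·10) = (199, 20)
(x_3, y_3) = (10·199 + 99·1·20, 10·20 + 1·199) = (3970, 399)
(x_4, y_4) = (10·3970 + 99·1·399, 10·399 + 1·3970) = (79201, 7960)
(x_5, y_5) = (10·79201 + 99·1·7960, 10·7960 + 1·79201) = (1580050, 158801)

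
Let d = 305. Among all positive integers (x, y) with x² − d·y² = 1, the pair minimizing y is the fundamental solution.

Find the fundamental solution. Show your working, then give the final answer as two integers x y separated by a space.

489 28

[17; 2,6,2,34] for √305; ℓ=4 ⇒ convergent index 3
k=0  a_k=17  p_k/q_k = 17/1
k=1  a_k=2  p_k/q_k = 35/2
k=2  a_k=6  p_k/q_k = 227/13
k=3  a_k=2  p_k/q_k = 489/28
fundamental: x₁=489, y₁=28  (since 239121 − 305·784 = 1)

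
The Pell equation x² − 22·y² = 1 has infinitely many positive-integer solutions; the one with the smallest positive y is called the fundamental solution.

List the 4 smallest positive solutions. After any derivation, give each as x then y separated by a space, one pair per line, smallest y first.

197 42
77617 16548
30580901 6519870
12048797377 2568812232

√22 = [4; 1,2,4,2,1,8, …], period ℓ=6 (even) → k=5
a_0=4:  p_0=4·1+0=4,  q_0=4·0+1=1
a_1=1:  p_1=1·4+1=5,  q_1=1·1+0=1
…
a_4=2:  p_4=2·61+14=136,  q_4=2·13+3=29
a_5=1:  p_5=1·136+61=197,  q_5=1·29+13=42
→ (197, 42).  Check: 197²=38809, 22·42²=38808, difference 1.
k=2:  x_2 = 197·197+22·42·42 = 77617,  y_2 = 197·42+42·197 = 16548
k=3:  x_3 = 197·77617+22·42·16548 = 30580901,  y_3 = 197·16548+42·77617 = 6519870
k=4:  x_4 = 197·30580901+22·42·6519870 = 12048797377,  y_4 = 197·6519870+42·30580901 = 2568812232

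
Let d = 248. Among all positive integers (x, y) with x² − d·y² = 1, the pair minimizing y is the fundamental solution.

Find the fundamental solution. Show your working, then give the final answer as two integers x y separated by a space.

d=248: √d = [15; 1,2,1,30] (ℓ=4, even), read p_3/q_3
i=0: a=15 ⇒ p=15, q=1
i=1: a=1 ⇒ p=16, q=1
i=2: a=2 ⇒ p=47, q=3
i=3: a=1 ⇒ p=63, q=4
fundamental: x₁=63, y₁=4  (since 3969 − 248·16 = 1)

63 4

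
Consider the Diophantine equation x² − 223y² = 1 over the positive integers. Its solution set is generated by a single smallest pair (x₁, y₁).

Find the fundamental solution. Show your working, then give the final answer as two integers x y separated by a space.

224 15

√223 → a₀=14, period (1,13,1,28); ℓ=4 even so k=3
k=0  a_k=14  p_k/q_k = 14/1
k=1  a_k=1  p_k/q_k = 15/1
k=2  a_k=13  p_k/q_k = 209/14
k=3  a_k=1  p_k/q_k = 224/15
→ (224, 15).  Check: 224²=50176, 223·15²=50175, difference 1.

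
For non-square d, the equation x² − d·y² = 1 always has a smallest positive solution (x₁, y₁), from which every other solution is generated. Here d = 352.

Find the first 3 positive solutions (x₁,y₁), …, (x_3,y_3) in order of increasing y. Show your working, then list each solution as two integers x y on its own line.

√352 → a₀=18, period (1,3,5,9,5,3,1,36); ℓ=8 even so k=7
a_0=18:  p_0=18·1+0=18,  q_0=18·0+1=1
a_1=1:  p_1=1·18+1=19,  q_1=1·1+0=1
a_2=3:  p_2=3·19+18=75,  q_2=3·1+1=4
a_3=5:  p_3=5·75+19=394,  q_3=5·4+1=21
a_4=9:  p_4=9·394+75=3621,  q_4=9·21+4=193
a_5=5:  p_5=5·3621+394=18499,  q_5=5·193+21=986
a_6=3:  p_6=3·18499+3621=59118,  q_6=3·986+193=3151
a_7=1:  p_7=1·59118+18499=77617,  q_7=1·3151+986=4137
→ (77617, 4137).  Check: 77617²=6024398689, 352·4137²=6024398688, difference 1.
(x_2, y_2) = (77617·77617 + 352·4137·4137, 77617·4137 + 4137·77617) = (12048797377, 642203058)
(x_3, y_3) = (77617·12048797377 + 352·4137·642203058, 77617·642203058 + 4137·12048797377) = (1870383011943601, 99691749501435)

77617 4137
12048797377 642203058
1870383011943601 99691749501435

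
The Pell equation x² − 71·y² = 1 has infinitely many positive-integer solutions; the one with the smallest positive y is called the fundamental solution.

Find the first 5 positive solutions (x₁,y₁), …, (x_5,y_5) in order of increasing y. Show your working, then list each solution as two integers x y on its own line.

3480 413
24220799 2874480
168576757560 20006380387
1173294208396801 139244404619040
8166127521864977400 969141036142138013

√71 → a₀=8, period (2,2,1,7,1,2,2,16); ℓ=8 even so k=7
k=0  a_k=8  p_k/q_k = 8/1
…
k=2  a_k=2  p_k/q_k = 42/5
…
k=4  a_k=7  p_k/q_k = 455/54
…
k=6  a_k=2  p_k/q_k = 1483/176
k=7  a_k=2  p_k/q_k = 3480/413
(x₁, y₁) = (3480, 413);  3480² − 71·413² = 1 ✓
(3480+413√71)^2 = 24220799 + 2874480√71
(3480+413√71)^3 = 168576757560 + 20006380387√71
(3480+413√71)^4 = 1173294208396801 + 139244404619040√71
(3480+413√71)^5 = 8166127521864977400 + 969141036142138013√71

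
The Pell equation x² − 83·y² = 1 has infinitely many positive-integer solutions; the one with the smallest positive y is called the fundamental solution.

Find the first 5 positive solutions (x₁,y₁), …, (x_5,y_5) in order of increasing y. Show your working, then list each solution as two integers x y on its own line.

√83 = [9; 9,18, …], period ℓ=2 (even) → k=1
i=0: a=9 ⇒ p=9, q=1
i=1: a=9 ⇒ p=82, q=9
fundamental: x₁=82, y₁=9  (since 6724 − 83·81 = 1)
(x_2, y_2) = (82·82 + 83·9·9, 82·9 + 9·82) = (13447, 1476)
(x_3, y_3) = (82·13447 + 83·9·1476, 82·1476 + 9·13447) = (2205226, 242055)
(x_4, y_4) = (82·2205226 + 83·9·242055, 82·242055 + 9·2205226) = (361643617, 39695544)
(x_5, y_5) = (82·361643617 + 83·9·39695544, 82·39695544 + 9·361643617) = (59307347962, 6509827161)

82 9
13447 1476
2205226 242055
361643617 39695544
59307347962 6509827161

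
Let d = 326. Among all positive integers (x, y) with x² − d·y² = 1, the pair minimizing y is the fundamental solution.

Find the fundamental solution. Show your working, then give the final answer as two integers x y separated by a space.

√326 → a₀=18, period (18,36); ℓ=2 even so k=1
k=0  a_k=18  p_k/q_k = 18/1
k=1  a_k=18  p_k/q_k = 325/18
(x₁, y₁) = (325, 18);  325² − 326·18² = 1 ✓

325 18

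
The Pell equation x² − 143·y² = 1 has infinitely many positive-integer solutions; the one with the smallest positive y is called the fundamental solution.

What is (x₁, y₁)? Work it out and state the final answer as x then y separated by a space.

d=143: √d = [11; 1,22] (ℓ=2, even), read p_1/q_1
i=0: a=11 ⇒ p=11, q=1
i=1: a=1 ⇒ p=12, q=1
(x₁, y₁) = (12, 1);  12² − 143·1² = 1 ✓

12 1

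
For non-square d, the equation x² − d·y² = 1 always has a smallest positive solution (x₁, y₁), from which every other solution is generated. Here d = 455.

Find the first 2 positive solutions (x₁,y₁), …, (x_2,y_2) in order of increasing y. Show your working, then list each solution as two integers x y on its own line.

64 3
8191 384

d=455: √d = [21; 3,42] (ℓ=2, even), read p_1/q_1
i=0: a=21 ⇒ p=21, q=1
i=1: a=3 ⇒ p=64, q=3
fundamental: x₁=64, y₁=3  (since 4096 − 455·9 = 1)
n=2: (64,3)∘(64,3) = (64·64+455·3·3, 64·3+3·64) = (8191,384)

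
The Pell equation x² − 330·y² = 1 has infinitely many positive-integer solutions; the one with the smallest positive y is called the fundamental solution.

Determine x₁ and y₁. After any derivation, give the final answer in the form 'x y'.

√330 = [18; 6,36, …], period ℓ=2 (even) → k=1
k=0  a_k=18  p_k/q_k = 18/1
k=1  a_k=6  p_k/q_k = 109/6
→ (109, 6).  Check: 109²=11881, 330·6²=11880, difference 1.

109 6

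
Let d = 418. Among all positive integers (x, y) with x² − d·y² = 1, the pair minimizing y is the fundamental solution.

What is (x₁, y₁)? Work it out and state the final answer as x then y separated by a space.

[20; 2,4,20,4,2,40] for √418; ℓ=6 ⇒ convergent index 5
i=0: a=20 ⇒ p=20, q=1
i=1: a=2 ⇒ p=41, q=2
…
i=3: a=20 ⇒ p=3721, q=182
i=4: a=4 ⇒ p=15068, q=737
i=5: a=2 ⇒ p=33857, q=1656
(x₁, y₁) = (33857, 1656);  33857² − 418·1656² = 1 ✓

33857 1656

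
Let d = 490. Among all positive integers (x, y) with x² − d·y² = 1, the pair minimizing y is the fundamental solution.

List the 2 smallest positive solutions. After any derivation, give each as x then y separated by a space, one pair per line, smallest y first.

1039681 46968
2161873163521 97663474416

[22; 7,2,1,4,4,4,1,2,7,44] for √490; ℓ=10 ⇒ convergent index 9
step 0: (22, 1)  from 22·(1,0) + (0,1)
step 1: (155, 7)  from 7·(22,1) + (1,0)
…
step 3: (487, 22)  from 1·(332,15) + (155,7)
step 4: (2280, 103)  from 4·(487,22) + (332,15)
…
step 8: (141338, 6385)  from 2·(50315,2273) + (40708,1839)
step 9: (1039681, 46968)  from 7·(141338,6385) + (50315,2273)
→ (1039681, 46968).  Check: 1039681²=1080936581761, 490·46968²=1080936581760, difference 1.
(1039681+46968√490)^2 = 2161873163521 + 97663474416√490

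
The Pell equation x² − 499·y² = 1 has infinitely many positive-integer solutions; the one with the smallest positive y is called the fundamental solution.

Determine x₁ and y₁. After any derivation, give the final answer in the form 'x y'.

4490 201

d=499: √d = [22; 2,1,21,1,2,44] (ℓ=6, even), read p_5/q_5
k=0  a_k=22  p_k/q_k = 22/1
k=1  a_k=2  p_k/q_k = 45/2
…
k=4  a_k=1  p_k/q_k = 1519/68
k=5  a_k=2  p_k/q_k = 4490/201
fundamental: x₁=4490, y₁=201  (since 20160100 − 499·40401 = 1)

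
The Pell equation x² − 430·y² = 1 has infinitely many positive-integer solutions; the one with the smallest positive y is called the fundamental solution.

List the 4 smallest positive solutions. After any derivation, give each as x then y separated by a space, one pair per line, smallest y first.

2862251 138030
16384961574001 790153011060
93795745300289010251 4523232492118854090
536933931562978654798296001 25893253447598574322902120

d=430: √d = [20; 1,2,1,3,1,…,2,1,40] (ℓ=14, even), read p_13/q_13
a_0=20:  p_0=20·1+0=20,  q_0=20·0+1=1
…
a_2=2:  p_2=2·21+20=62,  q_2=2·1+1=3
…
a_4=3:  p_4=3·83+62=311,  q_4=3·4+3=15
a_5=1:  p_5=1·311+83=394,  q_5=1·15+4=19
a_6=6:  p_6=6·394+311=2675,  q_6=6·19+15=129
a_7=8:  p_7=8·2675+394=21794,  q_7=8·129+19=1051
a_8=6:  p_8=6·21794+2675=133439,  q_8=6·1051+129=6435
a_9=1:  p_9=1·133439+21794=155233,  q_9=1·6435+1051=7486
a_10=3:  p_10=3·155233+133439=599138,  q_10=3·7486+6435=28893
a_11=1:  p_11=1·599138+155233=754371,  q_11=1·28893+7486=36379
a_12=2:  p_12=2·754371+599138=2107880,  q_12=2·36379+28893=101651
a_13=1:  p_13=1·2107880+754371=2862251,  q_13=1·101651+36379=138030
(x₁, y₁) = (2862251, 138030);  2862251² − 430·138030² = 1 ✓
(x_2, y_2) = (2862251·2862251 + 430·138030·138030, 2862251·138030 + 138030·2862251) = (16384961574001, 790153011060)
(x_3, y_3) = (2862251·16384961574001 + 430·138030·790153011060, 2862251·790153011060 + 138030·16384961574001) = (93795745300289010251, 4523232492118854090)
(x_4, y_4) = (2862251·93795745300289010251 + 430·138030·4523232492118854090, 2862251·4523232492118854090 + 138030·93795745300289010251) = (536933931562978654798296001, 25893253447598574322902120)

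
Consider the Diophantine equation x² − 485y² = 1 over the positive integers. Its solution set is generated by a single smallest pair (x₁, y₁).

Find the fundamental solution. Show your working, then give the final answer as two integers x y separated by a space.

969 44

d=485: √d = [22; 44] (ℓ=1, odd), read p_1/q_1
i=0: a=22 ⇒ p=22, q=1
i=1: a=44 ⇒ p=969, q=44
fundamental: x₁=969, y₁=44  (since 938961 − 485·1936 = 1)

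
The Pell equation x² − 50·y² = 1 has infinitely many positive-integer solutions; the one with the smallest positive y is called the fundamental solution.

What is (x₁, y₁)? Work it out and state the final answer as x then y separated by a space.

√50 → a₀=7, period (14); ℓ=1 odd so k=1
k=0  a_k=7  p_k/q_k = 7/1
k=1  a_k=14  p_k/q_k = 99/14
→ (99, 14).  Check: 99²=9801, 50·14²=9800, difference 1.

99 14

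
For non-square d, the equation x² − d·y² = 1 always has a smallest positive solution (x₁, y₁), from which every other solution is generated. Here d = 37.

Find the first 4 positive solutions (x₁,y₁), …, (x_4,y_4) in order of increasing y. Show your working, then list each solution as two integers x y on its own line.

73 12
10657 1752
1555849 255780
227143297 37342128

√37 → a₀=6, period (12); ℓ=1 odd so k=1
a_0=6:  p_0=6·1+0=6,  q_0=6·0+1=1
a_1=12:  p_1=12·6+1=73,  q_1=12·1+0=12
(x₁, y₁) = (73, 12);  73² − 37·12² = 1 ✓
k=2:  x_2 = 73·73+37·12·12 = 10657,  y_2 = 73·12+12·73 = 1752
k=3:  x_3 = 73·10657+37·12·1752 = 1555849,  y_3 = 73·1752+12·10657 = 255780
k=4:  x_4 = 73·1555849+37·12·255780 = 227143297,  y_4 = 73·255780+12·1555849 = 37342128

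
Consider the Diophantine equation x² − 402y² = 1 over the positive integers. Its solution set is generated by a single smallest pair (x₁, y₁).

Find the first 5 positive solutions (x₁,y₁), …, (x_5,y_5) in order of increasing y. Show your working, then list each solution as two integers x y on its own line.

401 20
321601 16040
257923601 12864060
206854406401 10316960080
165896976010001 8274189120100

√402 = [20; 20,40, …], period ℓ=2 (even) → k=1
i=0: a=20 ⇒ p=20, q=1
i=1: a=20 ⇒ p=401, q=20
(x₁, y₁) = (401, 20);  401² − 402·20² = 1 ✓
(x_2, y_2) = (401·401 + 402·20·20, 401·20 + 20·401) = (321601, 16040)
(x_3, y_3) = (401·321601 + 402·20·16040, 401·16040 + 20·321601) = (257923601, 12864060)
(x_4, y_4) = (401·257923601 + 402·20·12864060, 401·12864060 + 20·257923601) = (206854406401, 10316960080)
(x_5, y_5) = (401·206854406401 + 402·20·10316960080, 401·10316960080 + 20·206854406401) = (165896976010001, 8274189120100)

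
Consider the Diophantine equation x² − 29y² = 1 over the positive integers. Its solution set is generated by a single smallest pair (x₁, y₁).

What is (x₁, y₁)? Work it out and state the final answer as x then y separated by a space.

[5; 2,1,1,2,10] for √29; ℓ=5 ⇒ convergent index 9
step 0: (5, 1)  from 5·(1,0) + (0,1)
…
step 2: (16, 3)  from 1·(11,2) + (5,1)
…
step 4: (70, 13)  from 2·(27,5) + (16,3)
step 5: (727, 135)  from 10·(70,13) + (27,5)
…
step 7: (2251, 418)  from 1·(1524,283) + (727,135)
step 8: (3775, 701)  from 1·(2251,418) + (1524,283)
step 9: (9801, 1820)  from 2·(3775,701) + (2251,418)
fundamental: x₁=9801, y₁=1820  (since 96059601 − 29·3312400 = 1)

9801 1820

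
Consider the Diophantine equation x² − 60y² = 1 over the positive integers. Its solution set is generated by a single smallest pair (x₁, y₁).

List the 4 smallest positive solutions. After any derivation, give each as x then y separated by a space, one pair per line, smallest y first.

31 4
1921 248
119071 15372
7380481 952816

d=60: √d = [7; 1,2,1,14] (ℓ=4, even), read p_3/q_3
a_0=7:  p_0=7·1+0=7,  q_0=7·0+1=1
…
a_2=2:  p_2=2·8+7=23,  q_2=2·1+1=3
a_3=1:  p_3=1·23+8=31,  q_3=1·3+1=4
→ (31, 4).  Check: 31²=961, 60·4²=960, difference 1.
n=2: (31,4)∘(31,4) = (31·31+60·4·4, 31·4+4·31) = (1921,248)
n=3: (1921,248)∘(31,4) = (31·1921+60·4·248, 31·248+4·1921) = (119071,15372)
n=4: (119071,15372)∘(31,4) = (31·119071+60·4·15372, 31·15372+4·119071) = (7380481,952816)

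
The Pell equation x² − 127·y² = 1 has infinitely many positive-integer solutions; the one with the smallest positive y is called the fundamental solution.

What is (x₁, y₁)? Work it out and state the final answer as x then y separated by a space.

√127 → a₀=11, period (3,1,2,2,7,11,7,2,2,1,3,22); ℓ=12 even so k=11
k=0  a_k=11  p_k/q_k = 11/1
k=1  a_k=3  p_k/q_k = 34/3
k=2  a_k=1  p_k/q_k = 45/4
…
k=4  a_k=2  p_k/q_k = 293/26
k=5  a_k=7  p_k/q_k = 2175/193
…
k=7  a_k=7  p_k/q_k = 171701/15236
k=8  a_k=2  p_k/q_k = 367620/32621
…
k=10  a_k=1  p_k/q_k = 1274561/113099
k=11  a_k=3  p_k/q_k = 4730624/419775
→ (4730624, 419775).  Check: 4730624²=22378803429376, 127·419775²=22378803429375, difference 1.

4730624 419775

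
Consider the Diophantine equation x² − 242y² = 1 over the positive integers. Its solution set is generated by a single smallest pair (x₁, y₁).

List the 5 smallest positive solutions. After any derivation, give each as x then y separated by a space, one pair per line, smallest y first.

[15; 1,1,3,1,14,1,3,1,1,30] for √242; ℓ=10 ⇒ convergent index 9
a_0=15:  p_0=15·1+0=15,  q_0=15·0+1=1
…
a_8=1:  p_8=1·8696+2209=10905,  q_8=1·559+142=701
a_9=1:  p_9=1·10905+8696=19601,  q_9=1·701+559=1260
fundamental: x₁=19601, y₁=1260  (since 384199201 − 242·1587600 = 1)
k=2:  x_2 = 19601·19601+242·1260·1260 = 768398401,  y_2 = 19601·1260+1260·19601 = 49394520
k=3:  x_3 = 19601·768398401+242·1260·49394520 = 30122754096401,  y_3 = 19601·49394520+1260·768398401 = 1936363971780
k=4:  x_4 = 19601·30122754096401+242·1260·1936363971780 = 1180872205318713601,  y_4 = 19601·1936363971780+1260·30122754096401 = 75909340372325040
k=5:  x_5 = 19601·1180872205318713601+242·1260·75909340372325040 = 46292552162781456490001,  y_5 = 19601·75909340372325040+1260·1180872205318713601 = 2975797959339522246300

19601 1260
768398401 49394520
30122754096401 1936363971780
1180872205318713601 75909340372325040
46292552162781456490001 2975797959339522246300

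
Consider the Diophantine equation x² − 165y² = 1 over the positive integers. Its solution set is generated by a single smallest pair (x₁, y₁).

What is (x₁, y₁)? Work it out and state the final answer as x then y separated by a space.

√165 → a₀=12, period (1,5,2,5,1,24); ℓ=6 even so k=5
step 0: (12, 1)  from 12·(1,0) + (0,1)
step 1: (13, 1)  from 1·(12,1) + (1,0)
step 2: (77, 6)  from 5·(13,1) + (12,1)
step 3: (167, 13)  from 2·(77,6) + (13,1)
step 4: (912, 71)  from 5·(167,13) + (77,6)
step 5: (1079, 84)  from 1·(912,71) + (167,13)
fundamental: x₁=1079, y₁=84  (since 1164241 − 165·7056 = 1)

1079 84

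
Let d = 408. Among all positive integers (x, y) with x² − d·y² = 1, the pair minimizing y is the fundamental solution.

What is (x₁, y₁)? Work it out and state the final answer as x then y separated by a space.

[20; 5,40] for √408; ℓ=2 ⇒ convergent index 1
i=0: a=20 ⇒ p=20, q=1
i=1: a=5 ⇒ p=101, q=5
(x₁, y₁) = (101, 5);  101² − 408·5² = 1 ✓

101 5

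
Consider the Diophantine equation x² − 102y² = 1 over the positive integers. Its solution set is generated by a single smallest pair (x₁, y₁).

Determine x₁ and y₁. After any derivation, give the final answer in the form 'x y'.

101 10

[10; 10,20] for √102; ℓ=2 ⇒ convergent index 1
k=0  a_k=10  p_k/q_k = 10/1
k=1  a_k=10  p_k/q_k = 101/10
→ (101, 10).  Check: 101²=10201, 102·10²=10200, difference 1.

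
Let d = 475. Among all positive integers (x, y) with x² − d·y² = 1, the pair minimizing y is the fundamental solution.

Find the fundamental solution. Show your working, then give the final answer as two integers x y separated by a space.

d=475: √d = [21; 1,3,1,6,2,6,1,3,1,42] (ℓ=10, even), read p_9/q_9
k=0  a_k=21  p_k/q_k = 21/1
…
k=2  a_k=3  p_k/q_k = 87/4
k=3  a_k=1  p_k/q_k = 109/5
…
k=5  a_k=2  p_k/q_k = 1591/73
k=6  a_k=6  p_k/q_k = 10287/472
…
k=8  a_k=3  p_k/q_k = 45921/2107
k=9  a_k=1  p_k/q_k = 57799/2652
(x₁, y₁) = (57799, 2652);  57799² − 475·2652² = 1 ✓

57799 2652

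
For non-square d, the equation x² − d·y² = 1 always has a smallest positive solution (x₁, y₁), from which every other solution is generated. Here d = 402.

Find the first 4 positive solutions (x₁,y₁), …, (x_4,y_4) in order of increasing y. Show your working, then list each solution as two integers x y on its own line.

d=402: √d = [20; 20,40] (ℓ=2, even), read p_1/q_1
i=0: a=20 ⇒ p=20, q=1
i=1: a=20 ⇒ p=401, q=20
fundamental: x₁=401, y₁=20  (since 160801 − 402·400 = 1)
k=2:  x_2 = 401·401+402·20·20 = 321601,  y_2 = 401·20+20·401 = 16040
k=3:  x_3 = 401·321601+402·20·16040 = 257923601,  y_3 = 401·16040+20·321601 = 12864060
k=4:  x_4 = 401·257923601+402·20·12864060 = 206854406401,  y_4 = 401·12864060+20·257923601 = 10316960080

401 20
321601 16040
257923601 12864060
206854406401 10316960080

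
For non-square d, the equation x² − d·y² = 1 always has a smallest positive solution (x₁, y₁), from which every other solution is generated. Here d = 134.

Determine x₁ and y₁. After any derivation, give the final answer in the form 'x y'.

[11; 1,1,2,1,3,…,1,1,22] for √134; ℓ=14 ⇒ convergent index 13
a_0=11:  p_0=11·1+0=11,  q_0=11·0+1=1
a_1=1:  p_1=1·11+1=12,  q_1=1·1+0=1
a_2=1:  p_2=1·12+11=23,  q_2=1·1+1=2
a_3=2:  p_3=2·23+12=58,  q_3=2·2+1=5
…
a_6=1:  p_6=1·301+81=382,  q_6=1·26+7=33
a_7=10:  p_7=10·382+301=4121,  q_7=10·33+26=356
a_8=1:  p_8=1·4121+382=4503,  q_8=1·356+33=389
a_9=3:  p_9=3·4503+4121=17630,  q_9=3·389+356=1523
a_10=1:  p_10=1·17630+4503=22133,  q_10=1·1523+389=1912
a_11=2:  p_11=2·22133+17630=61896,  q_11=2·1912+1523=5347
a_12=1:  p_12=1·61896+22133=84029,  q_12=1·5347+1912=7259
a_13=1:  p_13=1·84029+61896=145925,  q_13=1·7259+5347=12606
→ (145925, 12606).  Check: 145925²=21294105625, 134·12606²=21294105624, difference 1.

145925 12606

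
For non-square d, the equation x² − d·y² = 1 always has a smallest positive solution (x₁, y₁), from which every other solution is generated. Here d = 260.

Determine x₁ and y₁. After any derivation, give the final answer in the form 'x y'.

d=260: √d = [16; 8,32] (ℓ=2, even), read p_1/q_1
a_0=16:  p_0=16·1+0=16,  q_0=16·0+1=1
a_1=8:  p_1=8·16+1=129,  q_1=8·1+0=8
fundamental: x₁=129, y₁=8  (since 16641 − 260·64 = 1)

129 8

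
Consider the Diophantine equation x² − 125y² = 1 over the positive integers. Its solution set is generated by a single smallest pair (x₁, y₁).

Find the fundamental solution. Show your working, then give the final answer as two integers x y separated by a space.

930249 83204

[11; 5,1,1,5,22] for √125; ℓ=5 ⇒ convergent index 9
i=0: a=11 ⇒ p=11, q=1
i=1: a=5 ⇒ p=56, q=5
…
i=7: a=1 ⇒ p=91444, q=8179
i=8: a=1 ⇒ p=167761, q=15005
i=9: a=5 ⇒ p=930249, q=83204
→ (930249, 83204).  Check: 930249²=865363202001, 125·83204²=865363202000, difference 1.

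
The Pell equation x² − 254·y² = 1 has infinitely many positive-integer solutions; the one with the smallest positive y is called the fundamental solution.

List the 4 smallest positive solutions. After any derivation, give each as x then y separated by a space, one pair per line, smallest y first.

255 16
130049 8160
66324735 4161584
33825484801 2122399680

[15; 1,14,1,30] for √254; ℓ=4 ⇒ convergent index 3
i=0: a=15 ⇒ p=15, q=1
…
i=2: a=14 ⇒ p=239, q=15
i=3: a=1 ⇒ p=255, q=16
fundamental: x₁=255, y₁=16  (since 65025 − 254·256 = 1)
(255+16√254)^2 = 130049 + 8160√254
(255+16√254)^3 = 66324735 + 4161584√254
(255+16√254)^4 = 33825484801 + 2122399680√254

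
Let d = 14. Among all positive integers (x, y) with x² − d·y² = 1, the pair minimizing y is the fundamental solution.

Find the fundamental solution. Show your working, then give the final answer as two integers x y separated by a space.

√14 → a₀=3, period (1,2,1,6); ℓ=4 even so k=3
a_0=3:  p_0=3·1+0=3,  q_0=3·0+1=1
…
a_2=2:  p_2=2·4+3=11,  q_2=2·1+1=3
a_3=1:  p_3=1·11+4=15,  q_3=1·3+1=4
(x₁, y₁) = (15, 4);  15² − 14·4² = 1 ✓

15 4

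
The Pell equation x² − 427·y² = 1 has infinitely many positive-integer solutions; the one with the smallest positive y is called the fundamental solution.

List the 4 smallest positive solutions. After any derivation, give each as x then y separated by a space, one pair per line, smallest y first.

62 3
7687 372
953126 46125
118179937 5719128

√427 → a₀=20, period (1,1,1,40); ℓ=4 even so k=3
k=0  a_k=20  p_k/q_k = 20/1
k=1  a_k=1  p_k/q_k = 21/1
k=2  a_k=1  p_k/q_k = 41/2
k=3  a_k=1  p_k/q_k = 62/3
fundamental: x₁=62, y₁=3  (since 3844 − 427·9 = 1)
(62+3√427)^2 = 7687 + 372√427
(62+3√427)^3 = 953126 + 46125√427
(62+3√427)^4 = 118179937 + 5719128√427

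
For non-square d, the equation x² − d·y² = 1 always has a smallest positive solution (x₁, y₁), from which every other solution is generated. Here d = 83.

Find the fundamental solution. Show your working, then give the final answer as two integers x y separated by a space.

√83 = [9; 9,18, …], period ℓ=2 (even) → k=1
step 0: (9, 1)  from 9·(1,0) + (0,1)
step 1: (82, 9)  from 9·(9,1) + (1,0)
fundamental: x₁=82, y₁=9  (since 6724 − 83·81 = 1)

82 9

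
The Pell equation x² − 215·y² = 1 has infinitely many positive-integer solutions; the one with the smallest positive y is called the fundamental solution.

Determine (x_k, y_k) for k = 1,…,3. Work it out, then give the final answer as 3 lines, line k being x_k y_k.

d=215: √d = [14; 1,1,1,28] (ℓ=4, even), read p_3/q_3
i=0: a=14 ⇒ p=14, q=1
i=1: a=1 ⇒ p=15, q=1
i=2: a=1 ⇒ p=29, q=2
i=3: a=1 ⇒ p=44, q=3
fundamental: x₁=44, y₁=3  (since 1936 − 215·9 = 1)
n=2: (44,3)∘(44,3) = (44·44+215·3·3, 44·3+3·44) = (3871,264)
n=3: (3871,264)∘(44,3) = (44·3871+215·3·264, 44·264+3·3871) = (340604,23229)

44 3
3871 264
340604 23229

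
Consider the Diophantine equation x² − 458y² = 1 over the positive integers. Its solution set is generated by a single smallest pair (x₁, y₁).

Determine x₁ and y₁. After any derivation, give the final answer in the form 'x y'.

22899 1070

√458 → a₀=21, period (2,2,42); ℓ=3 odd so k=5
k=0  a_k=21  p_k/q_k = 21/1
k=1  a_k=2  p_k/q_k = 43/2
…
k=4  a_k=2  p_k/q_k = 9181/429
k=5  a_k=2  p_k/q_k = 22899/1070
(x₁, y₁) = (22899, 1070);  22899² − 458·1070² = 1 ✓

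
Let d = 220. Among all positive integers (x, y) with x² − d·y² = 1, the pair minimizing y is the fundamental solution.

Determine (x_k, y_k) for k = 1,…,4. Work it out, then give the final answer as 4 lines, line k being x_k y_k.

89 6
15841 1068
2819609 190098
501874561 33836376

√220 = [14; 1,4,1,28, …], period ℓ=4 (even) → k=3
k=0  a_k=14  p_k/q_k = 14/1
k=1  a_k=1  p_k/q_k = 15/1
k=2  a_k=4  p_k/q_k = 74/5
k=3  a_k=1  p_k/q_k = 89/6
(x₁, y₁) = (89, 6);  89² − 220·6² = 1 ✓
(89+6√220)^2 = 15841 + 1068√220
(89+6√220)^3 = 2819609 + 190098√220
(89+6√220)^4 = 501874561 + 33836376√220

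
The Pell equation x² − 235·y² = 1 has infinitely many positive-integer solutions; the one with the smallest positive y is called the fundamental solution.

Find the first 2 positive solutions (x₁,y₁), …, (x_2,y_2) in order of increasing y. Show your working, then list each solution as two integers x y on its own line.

[15; 3,30] for √235; ℓ=2 ⇒ convergent index 1
step 0: (15, 1)  from 15·(1,0) + (0,1)
step 1: (46, 3)  from 3·(15,1) + (1,0)
fundamental: x₁=46, y₁=3  (since 2116 − 235·9 = 1)
n=2: (46,3)∘(46,3) = (46·46+235·3·3, 46·3+3·46) = (4231,276)

46 3
4231 276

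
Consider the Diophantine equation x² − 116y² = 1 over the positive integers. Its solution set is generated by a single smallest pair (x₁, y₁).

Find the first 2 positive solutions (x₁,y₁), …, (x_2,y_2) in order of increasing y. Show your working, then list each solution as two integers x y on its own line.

9801 910
192119201 17837820

[10; 1,3,2,1,4,1,2,3,1,20] for √116; ℓ=10 ⇒ convergent index 9
k=0  a_k=10  p_k/q_k = 10/1
k=1  a_k=1  p_k/q_k = 11/1
…
k=3  a_k=2  p_k/q_k = 97/9
…
k=5  a_k=4  p_k/q_k = 657/61
k=6  a_k=1  p_k/q_k = 797/74
k=7  a_k=2  p_k/q_k = 2251/209
k=8  a_k=3  p_k/q_k = 7550/701
k=9  a_k=1  p_k/q_k = 9801/910
→ (9801, 910).  Check: 9801²=96059601, 116·910²=96059600, difference 1.
k=2:  x_2 = 9801·9801+116·910·910 = 192119201,  y_2 = 9801·910+910·9801 = 17837820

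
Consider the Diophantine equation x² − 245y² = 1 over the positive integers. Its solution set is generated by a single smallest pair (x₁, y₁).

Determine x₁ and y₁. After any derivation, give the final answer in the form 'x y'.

51841 3312

[15; 1,1,1,7,6,7,1,1,1,30] for √245; ℓ=10 ⇒ convergent index 9
i=0: a=15 ⇒ p=15, q=1
…
i=2: a=1 ⇒ p=31, q=2
i=3: a=1 ⇒ p=47, q=3
…
i=7: a=1 ⇒ p=18016, q=1151
i=8: a=1 ⇒ p=33825, q=2161
i=9: a=1 ⇒ p=51841, q=3312
→ (51841, 3312).  Check: 51841²=2687489281, 245·3312²=2687489280, difference 1.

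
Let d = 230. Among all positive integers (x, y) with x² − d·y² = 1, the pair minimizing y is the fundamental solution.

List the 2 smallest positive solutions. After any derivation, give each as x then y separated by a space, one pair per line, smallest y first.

d=230: √d = [15; 6,30] (ℓ=2, even), read p_1/q_1
step 0: (15, 1)  from 15·(1,0) + (0,1)
step 1: (91, 6)  from 6·(15,1) + (1,0)
fundamental: x₁=91, y₁=6  (since 8281 − 230·36 = 1)
(x_2, y_2) = (91·91 + 230·6·6, 91·6 + 6·91) = (16561, 1092)

91 6
16561 1092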